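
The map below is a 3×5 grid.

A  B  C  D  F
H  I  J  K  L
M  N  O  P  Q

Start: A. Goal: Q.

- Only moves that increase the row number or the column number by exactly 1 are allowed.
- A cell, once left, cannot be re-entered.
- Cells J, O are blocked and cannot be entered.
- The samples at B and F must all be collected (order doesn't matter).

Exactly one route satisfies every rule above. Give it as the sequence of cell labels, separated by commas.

Moves only go right or down, so the column and row indices never decrease.
Route from A: right 4 to F, down 2 to Q — 6 moves in all.
Check: all required cells visited.

A, B, C, D, F, L, Q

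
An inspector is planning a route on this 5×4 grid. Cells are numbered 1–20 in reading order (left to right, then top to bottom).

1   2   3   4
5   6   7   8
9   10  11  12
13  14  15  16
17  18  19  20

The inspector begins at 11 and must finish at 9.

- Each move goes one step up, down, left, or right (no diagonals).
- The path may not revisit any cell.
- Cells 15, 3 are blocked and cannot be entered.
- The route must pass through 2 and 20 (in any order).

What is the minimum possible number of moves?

Any route passes through 2 and 20 in some order between 11 and 9. Summing Manhattan distances along each leg and taking the cheapest ordering (11 → 20 → 2 → 9) gives a lower bound of 3 + 6 + 3 = 12 moves.
A route of 12 moves achieves this: 11 → 12 → 16 → 20 → 19 → 18 → 14 → 10 → 6 → 2 → 1 → 5 → 9.
Since 12 matches the lower bound, it is optimal.

12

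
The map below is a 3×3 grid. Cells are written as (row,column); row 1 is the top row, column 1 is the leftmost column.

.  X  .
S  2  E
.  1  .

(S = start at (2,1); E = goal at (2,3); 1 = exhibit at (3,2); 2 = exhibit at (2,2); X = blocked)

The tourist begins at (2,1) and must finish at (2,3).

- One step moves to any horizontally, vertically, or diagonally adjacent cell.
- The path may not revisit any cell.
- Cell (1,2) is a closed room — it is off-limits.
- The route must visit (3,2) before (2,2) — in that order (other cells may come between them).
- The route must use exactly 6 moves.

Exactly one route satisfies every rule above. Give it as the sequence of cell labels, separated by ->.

(2,1) -> (3,1) -> (3,2) -> (3,3) -> (2,2) -> (1,3) -> (2,3)

The waypoints must appear in the order (3,2), (2,2), with no cell reused.
Route from (2,1): down to (3,1), 2× right (reaching (3,3)), up-left to (2,2), up-right to (1,3), down to (2,3) — 6 moves in all.
Check: order respected (1 at step 2, 2 at step 4); 6 moves as required.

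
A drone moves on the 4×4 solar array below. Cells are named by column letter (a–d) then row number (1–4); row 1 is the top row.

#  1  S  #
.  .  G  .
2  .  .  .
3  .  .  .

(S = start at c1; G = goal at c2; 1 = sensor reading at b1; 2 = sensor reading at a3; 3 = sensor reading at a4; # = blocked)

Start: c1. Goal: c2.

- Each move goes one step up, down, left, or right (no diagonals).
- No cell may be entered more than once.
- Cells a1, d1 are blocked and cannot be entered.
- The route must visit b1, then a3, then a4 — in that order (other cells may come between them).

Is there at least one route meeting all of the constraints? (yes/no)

yes

One route that works: c1 → b1 → b2 → b3 → a3 → a4 → b4 → c4 → c3 → c2.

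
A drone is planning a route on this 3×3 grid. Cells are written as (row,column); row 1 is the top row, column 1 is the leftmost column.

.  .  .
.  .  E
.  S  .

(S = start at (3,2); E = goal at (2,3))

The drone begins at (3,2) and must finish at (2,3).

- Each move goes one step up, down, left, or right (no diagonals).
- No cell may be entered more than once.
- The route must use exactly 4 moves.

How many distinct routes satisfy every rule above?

Need simple routes of exactly 4 moves from (3,2) to (2,3) (Manhattan distance 2, so 1 moves are spent on a detour and 1 undoing it).
Enumerating: (3,2) (2,2) (1,2) (1,3) (2,3) | (3,2) (3,1) (2,1) (2,2) (2,3).
That gives 2 routes.

2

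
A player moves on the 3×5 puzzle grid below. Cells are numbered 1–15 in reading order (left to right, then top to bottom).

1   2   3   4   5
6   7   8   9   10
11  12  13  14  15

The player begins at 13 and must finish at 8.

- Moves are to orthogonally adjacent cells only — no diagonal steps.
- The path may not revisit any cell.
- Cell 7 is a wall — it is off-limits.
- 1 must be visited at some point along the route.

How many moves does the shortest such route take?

7

Any route passes through 1 somewhere between 13 and 8. Summing Manhattan distances along the two legs (13 → 1 → 8) gives a lower bound of 4 + 3 = 7 moves.
A route of 7 moves achieves this: 13 → 12 → 11 → 6 → 1 → 2 → 3 → 8.
Since 7 matches the lower bound, it is optimal.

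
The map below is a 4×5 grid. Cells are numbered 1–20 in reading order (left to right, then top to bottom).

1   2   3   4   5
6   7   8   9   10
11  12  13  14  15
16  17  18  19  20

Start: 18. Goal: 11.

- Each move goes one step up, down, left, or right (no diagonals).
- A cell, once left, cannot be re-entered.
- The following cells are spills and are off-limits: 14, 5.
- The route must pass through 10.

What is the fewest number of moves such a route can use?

Any route passes through 10 somewhere between 18 and 11. Summing Manhattan distances along the two legs (18 → 10 → 11) gives a lower bound of 4 + 5 = 9 moves.
A route of 9 moves achieves this: 18 → 19 → 20 → 15 → 10 → 9 → 8 → 13 → 12 → 11.
Since 9 matches the lower bound, it is optimal.

9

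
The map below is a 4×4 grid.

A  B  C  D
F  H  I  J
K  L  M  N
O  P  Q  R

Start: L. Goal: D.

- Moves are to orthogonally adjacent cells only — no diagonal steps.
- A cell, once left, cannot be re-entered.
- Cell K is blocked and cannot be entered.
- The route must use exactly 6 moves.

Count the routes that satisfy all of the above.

10

Need simple routes of exactly 6 moves from L to D (Manhattan distance 4, so 1 moves are spent on a detour and 1 undoing it).
Branch systematically from the start, pruning whenever the remaining move budget drops below the Manhattan distance to D or differs from it in parity. Grouping the completions by first move — via H: 3; via P: 4; via M: 3 — and summing: 3 + 4 + 3 = 10.
That gives 10 routes.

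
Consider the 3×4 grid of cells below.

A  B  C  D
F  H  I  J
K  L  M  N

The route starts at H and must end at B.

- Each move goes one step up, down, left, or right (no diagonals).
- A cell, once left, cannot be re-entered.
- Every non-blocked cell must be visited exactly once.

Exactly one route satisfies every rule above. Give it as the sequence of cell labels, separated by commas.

Need to visit all 12 open cells exactly once, starting at H and ending at B.
Route from H: right 1 to I, up 1 to C, right 1 to D, down 2 to N, left 3 to K, up 2 to A, right 1 to B — 11 moves in all.
Check: all 12 open cells covered.

H, I, C, D, J, N, M, L, K, F, A, B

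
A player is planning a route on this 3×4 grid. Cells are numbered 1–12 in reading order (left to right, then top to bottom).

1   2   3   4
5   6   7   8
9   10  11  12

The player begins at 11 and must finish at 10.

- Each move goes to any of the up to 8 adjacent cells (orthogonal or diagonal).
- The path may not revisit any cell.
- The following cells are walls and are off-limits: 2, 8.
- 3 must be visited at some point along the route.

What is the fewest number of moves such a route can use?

Any route passes through 3 somewhere between 11 and 10. Summing Chebyshev distances along the two legs (11 → 3 → 10) gives a lower bound of 2 + 2 = 4 moves.
A route of 4 moves achieves this: 11 → 6 → 3 → 7 → 10.
Since 4 matches the lower bound, it is optimal.

4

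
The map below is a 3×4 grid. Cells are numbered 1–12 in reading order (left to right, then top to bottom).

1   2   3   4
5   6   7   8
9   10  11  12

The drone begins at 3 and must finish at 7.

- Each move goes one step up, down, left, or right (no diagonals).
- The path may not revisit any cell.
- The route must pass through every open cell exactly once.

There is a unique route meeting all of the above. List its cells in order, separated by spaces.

Need to visit all 12 open cells exactly once, starting at 3 and ending at 7.
Cell 1 has only two open neighbours (5 and 2), so the path must pass straight through it: one of those is the cell it's entered from and the other is where it exits.
Route from 3: right 1 to 4, down 2 to 12, left 3 to 9, up 2 to 1, right 1 to 2, down 1 to 6, right 1 to 7 — 11 moves in all.
Check: all 12 open cells covered.

3 4 8 12 11 10 9 5 1 2 6 7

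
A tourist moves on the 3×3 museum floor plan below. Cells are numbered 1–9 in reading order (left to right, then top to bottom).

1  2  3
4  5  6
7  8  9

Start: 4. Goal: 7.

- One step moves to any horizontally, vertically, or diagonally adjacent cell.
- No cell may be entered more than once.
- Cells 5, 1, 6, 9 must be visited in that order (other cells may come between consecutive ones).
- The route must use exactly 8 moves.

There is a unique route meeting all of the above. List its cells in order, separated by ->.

4 -> 5 -> 1 -> 2 -> 3 -> 6 -> 9 -> 8 -> 7

The waypoints must appear in the order 5, 1, 6, 9, with no cell reused.
Route from 4: right to 5, up-left to 1, 2× right (reaching 3), 2× down (reaching 9), 2× left (reaching 7) — 8 moves in all.
Check: order respected (5 at step 1, 1 at step 2, 6 at step 5, 9 at step 6); 8 moves as required.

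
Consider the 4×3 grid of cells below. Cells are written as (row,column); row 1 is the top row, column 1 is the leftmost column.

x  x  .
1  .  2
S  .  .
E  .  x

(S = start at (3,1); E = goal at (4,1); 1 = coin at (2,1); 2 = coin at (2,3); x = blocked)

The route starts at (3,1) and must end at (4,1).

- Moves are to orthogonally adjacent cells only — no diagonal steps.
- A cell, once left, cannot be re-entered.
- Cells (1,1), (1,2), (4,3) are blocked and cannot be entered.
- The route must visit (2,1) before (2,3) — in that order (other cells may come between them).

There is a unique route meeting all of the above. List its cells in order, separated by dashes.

The waypoints must appear in the order (2,1), (2,3), with no cell reused.
Route from (3,1): up 1 to (2,1), right 2 to (2,3), down 1 to (3,3), left 1 to (3,2), down 1 to (4,2), left 1 to (4,1) — 7 moves in all.
Check: order respected (1 at step 1, 2 at step 3).

(3,1) - (2,1) - (2,2) - (2,3) - (3,3) - (3,2) - (4,2) - (4,1)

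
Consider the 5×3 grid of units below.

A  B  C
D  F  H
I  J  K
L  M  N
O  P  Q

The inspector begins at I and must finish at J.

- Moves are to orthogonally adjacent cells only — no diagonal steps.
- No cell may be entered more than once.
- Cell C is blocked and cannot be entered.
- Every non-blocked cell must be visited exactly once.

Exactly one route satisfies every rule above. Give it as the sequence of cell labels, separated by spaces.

Need to visit all 14 open cells exactly once, starting at I and ending at J.
Route from I: up 2 to A, right 1 to B, down 1 to F, right 1 to H, down 3 to Q, left 2 to O, up 1 to L, right 1 to M, up 1 to J — 13 moves in all.
Check: all 14 open cells covered.

I D A B F H K N Q P O L M J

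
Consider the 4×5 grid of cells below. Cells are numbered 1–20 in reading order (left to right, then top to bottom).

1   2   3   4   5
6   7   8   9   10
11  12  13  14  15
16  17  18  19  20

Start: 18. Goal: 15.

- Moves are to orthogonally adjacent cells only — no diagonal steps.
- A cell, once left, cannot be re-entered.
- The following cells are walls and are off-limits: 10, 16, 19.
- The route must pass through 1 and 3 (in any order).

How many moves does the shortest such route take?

Any route passes through 1 and 3 in some order between 18 and 15. Summing Manhattan distances along each leg and taking the cheapest ordering (18 → 3 → 1 → 15) gives a lower bound of 3 + 2 + 6 = 11 moves.
A route of 11 moves achieves this: 18 → 13 → 8 → 7 → 6 → 1 → 2 → 3 → 4 → 9 → 14 → 15.
Since 11 matches the lower bound, it is optimal.

11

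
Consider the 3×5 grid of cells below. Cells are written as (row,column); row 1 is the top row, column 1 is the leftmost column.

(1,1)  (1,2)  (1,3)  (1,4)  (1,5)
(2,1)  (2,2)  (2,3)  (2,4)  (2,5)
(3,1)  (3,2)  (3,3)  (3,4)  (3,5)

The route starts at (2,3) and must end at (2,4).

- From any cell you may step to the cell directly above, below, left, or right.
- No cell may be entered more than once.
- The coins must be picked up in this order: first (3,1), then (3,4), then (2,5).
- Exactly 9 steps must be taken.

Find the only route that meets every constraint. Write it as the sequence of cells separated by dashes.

(2,3) - (2,2) - (2,1) - (3,1) - (3,2) - (3,3) - (3,4) - (3,5) - (2,5) - (2,4)

The waypoints must appear in the order (3,1), (3,4), (2,5), with no cell reused.
Route from (2,3): 2× left (reaching (2,1)), down to (3,1), 4× right (reaching (3,5)), up to (2,5), left to (2,4) — 9 moves in all.
Check: order respected ((3,1) at step 3, (3,4) at step 6, (2,5) at step 8); 9 moves as required.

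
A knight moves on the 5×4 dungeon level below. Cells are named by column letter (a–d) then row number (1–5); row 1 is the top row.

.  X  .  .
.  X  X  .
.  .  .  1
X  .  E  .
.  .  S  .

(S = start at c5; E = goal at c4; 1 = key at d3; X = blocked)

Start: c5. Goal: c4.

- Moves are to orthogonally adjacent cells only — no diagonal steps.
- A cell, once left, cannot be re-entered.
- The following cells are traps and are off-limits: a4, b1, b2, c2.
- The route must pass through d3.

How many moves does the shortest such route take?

5

Any route passes through d3 somewhere between c5 and c4. Summing Manhattan distances along the two legs (c5 → d3 → c4) gives a lower bound of 3 + 2 = 5 moves.
A route of 5 moves achieves this: c5 → d5 → d4 → d3 → c3 → c4.
Since 5 matches the lower bound, it is optimal.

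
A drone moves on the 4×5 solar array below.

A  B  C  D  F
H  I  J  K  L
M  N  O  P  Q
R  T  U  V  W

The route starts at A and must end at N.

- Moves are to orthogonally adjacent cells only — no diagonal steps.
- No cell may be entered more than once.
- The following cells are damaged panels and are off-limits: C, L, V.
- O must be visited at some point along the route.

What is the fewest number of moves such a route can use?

Any route passes through O somewhere between A and N. Summing Manhattan distances along the two legs (A → O → N) gives a lower bound of 4 + 1 = 5 moves.
A route of 5 moves achieves this: A → H → I → J → O → N.
Since 5 matches the lower bound, it is optimal.

5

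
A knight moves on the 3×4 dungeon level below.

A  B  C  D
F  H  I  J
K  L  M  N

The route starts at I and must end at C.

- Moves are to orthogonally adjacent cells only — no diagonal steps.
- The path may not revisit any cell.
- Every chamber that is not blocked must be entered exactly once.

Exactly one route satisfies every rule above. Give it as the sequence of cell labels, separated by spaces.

I H B A F K L M N J D C

Need to visit all 12 open cells exactly once, starting at I and ending at C.
Cell N has only two open neighbours (J and M), so the path must pass straight through it: one of those is the cell it's entered from and the other is where it exits.
Route from I: left 1 to H, up 1 to B, left 1 to A, down 2 to K, right 3 to N, up 2 to D, left 1 to C — 11 moves in all.
Check: all 12 open cells covered.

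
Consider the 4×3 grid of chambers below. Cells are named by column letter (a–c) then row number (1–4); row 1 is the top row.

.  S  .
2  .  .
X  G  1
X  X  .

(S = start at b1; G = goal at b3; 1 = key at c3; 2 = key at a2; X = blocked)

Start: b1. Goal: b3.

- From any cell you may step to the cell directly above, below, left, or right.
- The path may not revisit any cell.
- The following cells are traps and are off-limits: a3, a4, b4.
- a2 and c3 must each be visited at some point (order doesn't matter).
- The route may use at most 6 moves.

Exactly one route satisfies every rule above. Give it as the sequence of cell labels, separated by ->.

b1 -> a1 -> a2 -> b2 -> c2 -> c3 -> b3

The 6-move cap with required stops at a2, c3 leaves no slack for detours.
Route from b1: left 1 to a1, down 1 to a2, right 2 to c2, down 1 to c3, left 1 to b3 — 6 moves in all.
Check: all required cells visited; 6 ≤ 6 moves.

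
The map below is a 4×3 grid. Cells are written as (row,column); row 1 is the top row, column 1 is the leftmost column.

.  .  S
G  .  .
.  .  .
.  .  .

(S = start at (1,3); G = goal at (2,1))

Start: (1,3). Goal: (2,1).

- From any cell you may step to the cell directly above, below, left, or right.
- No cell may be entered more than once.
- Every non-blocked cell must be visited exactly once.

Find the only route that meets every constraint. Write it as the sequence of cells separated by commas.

Need to visit all 12 open cells exactly once, starting at (1,3) and ending at (2,1).
Route from (1,3): 3× down (reaching (4,3)), 2× left (reaching (4,1)), up to (3,1), right to (3,2), 2× up (reaching (1,2)), left to (1,1), down to (2,1) — 11 moves in all.
Check: all 12 open cells covered.

(1,3), (2,3), (3,3), (4,3), (4,2), (4,1), (3,1), (3,2), (2,2), (1,2), (1,1), (2,1)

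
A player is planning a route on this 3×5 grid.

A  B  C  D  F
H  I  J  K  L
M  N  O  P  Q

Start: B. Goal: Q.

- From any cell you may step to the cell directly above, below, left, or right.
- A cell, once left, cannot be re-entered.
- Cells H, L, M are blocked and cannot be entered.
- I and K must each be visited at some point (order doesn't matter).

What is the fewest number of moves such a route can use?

Any route passes through I and K in some order between B and Q. Summing Manhattan distances along each leg and taking the cheapest ordering (B → I → K → Q) gives a lower bound of 1 + 2 + 2 = 5 moves.
A route of 5 moves achieves this: B → I → J → K → P → Q.
Since 5 matches the lower bound, it is optimal.

5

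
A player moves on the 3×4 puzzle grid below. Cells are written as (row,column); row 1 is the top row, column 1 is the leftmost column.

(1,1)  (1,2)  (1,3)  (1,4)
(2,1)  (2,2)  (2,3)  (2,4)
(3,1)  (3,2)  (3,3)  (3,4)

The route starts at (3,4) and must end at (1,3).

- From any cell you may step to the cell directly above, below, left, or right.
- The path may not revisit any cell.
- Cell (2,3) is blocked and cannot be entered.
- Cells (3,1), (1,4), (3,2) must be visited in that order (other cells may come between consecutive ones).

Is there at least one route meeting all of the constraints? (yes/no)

no

Even ignoring the required order, no revisit-free route from (3,4) to (1,3) manages to pass through all of (3,1), (1,4), and (3,2): branching out from (3,4), every path either misses one of them or, having collected them, can no longer reach (1,3) without re-entering a cell.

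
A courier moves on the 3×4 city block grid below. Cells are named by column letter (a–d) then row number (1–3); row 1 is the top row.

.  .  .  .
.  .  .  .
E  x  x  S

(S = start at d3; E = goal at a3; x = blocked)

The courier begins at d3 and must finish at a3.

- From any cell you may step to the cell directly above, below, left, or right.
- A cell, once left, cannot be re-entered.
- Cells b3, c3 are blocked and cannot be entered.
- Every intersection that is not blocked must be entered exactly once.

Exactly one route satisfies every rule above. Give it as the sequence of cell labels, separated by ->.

d3 -> d2 -> d1 -> c1 -> c2 -> b2 -> b1 -> a1 -> a2 -> a3

Need to visit all 10 open cells exactly once, starting at d3 and ending at a3.
Cell a1 has only two open neighbours (a2 and b1), so the path must pass straight through it: one of those is the cell it's entered from and the other is where it exits.
Route from d3: up 2 to d1, left 1 to c1, down 1 to c2, left 1 to b2, up 1 to b1, left 1 to a1, down 2 to a3 — 9 moves in all.
Check: all 10 open cells covered.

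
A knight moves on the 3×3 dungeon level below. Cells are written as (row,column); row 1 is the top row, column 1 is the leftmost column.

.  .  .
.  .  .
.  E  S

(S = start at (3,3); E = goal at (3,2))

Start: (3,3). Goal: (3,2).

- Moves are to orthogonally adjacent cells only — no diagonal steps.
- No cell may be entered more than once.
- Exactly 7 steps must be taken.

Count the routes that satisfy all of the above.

4

Need simple routes of exactly 7 moves from (3,3) to (3,2) (Manhattan distance 1, so 3 moves are spent on a detour and 3 undoing it).
Enumerating: (3,3) (2,3) (1,3) (1,2) (2,2) (2,1) (3,1) (3,2) | (3,3) (2,3) (1,3) (1,2) (1,1) (2,1) (3,1) (3,2) | (3,3) (2,3) (1,3) (1,2) (1,1) (2,1) (2,2) (3,2) | (3,3) (2,3) (2,2) (1,2) (1,1) (2,1) (3,1) (3,2).
That gives 4 routes.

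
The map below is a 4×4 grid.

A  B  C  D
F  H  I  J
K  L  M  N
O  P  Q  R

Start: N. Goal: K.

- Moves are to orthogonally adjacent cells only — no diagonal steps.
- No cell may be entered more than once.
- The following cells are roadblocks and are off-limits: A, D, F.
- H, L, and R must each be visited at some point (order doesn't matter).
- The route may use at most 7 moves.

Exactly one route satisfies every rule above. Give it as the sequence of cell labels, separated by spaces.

The budget equals the shortest possible length, so every move has to be on a shortest route through the required cells.
Route from N: down to R, left to Q, 2× up (reaching I), left to H, down to L, left to K — 7 moves in all.
Check: all required cells visited; 7 ≤ 7 moves.

N R Q M I H L K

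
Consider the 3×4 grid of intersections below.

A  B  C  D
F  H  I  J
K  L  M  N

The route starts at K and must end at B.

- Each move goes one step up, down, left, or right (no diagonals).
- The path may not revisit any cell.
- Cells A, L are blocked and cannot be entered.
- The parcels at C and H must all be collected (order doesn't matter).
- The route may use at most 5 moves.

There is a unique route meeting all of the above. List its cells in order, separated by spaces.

K F H I C B

The 5-move cap with required stops at C, H leaves no slack for detours.
Route from K: up to F, 2× right (reaching I), up to C, left to B — 5 moves in all.
Check: all required cells visited; 5 ≤ 5 moves.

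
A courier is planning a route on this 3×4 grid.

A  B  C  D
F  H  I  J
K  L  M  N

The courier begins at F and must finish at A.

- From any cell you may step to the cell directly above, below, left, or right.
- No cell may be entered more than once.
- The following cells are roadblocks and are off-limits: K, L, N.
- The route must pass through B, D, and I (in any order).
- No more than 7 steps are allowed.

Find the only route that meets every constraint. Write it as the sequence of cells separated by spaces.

F H I J D C B A

The 7-move cap with required stops at B, D, I leaves no slack for detours.
Route from F: right 3 to J, up 1 to D, left 3 to A — 7 moves in all.
Check: all required cells visited; 7 ≤ 7 moves.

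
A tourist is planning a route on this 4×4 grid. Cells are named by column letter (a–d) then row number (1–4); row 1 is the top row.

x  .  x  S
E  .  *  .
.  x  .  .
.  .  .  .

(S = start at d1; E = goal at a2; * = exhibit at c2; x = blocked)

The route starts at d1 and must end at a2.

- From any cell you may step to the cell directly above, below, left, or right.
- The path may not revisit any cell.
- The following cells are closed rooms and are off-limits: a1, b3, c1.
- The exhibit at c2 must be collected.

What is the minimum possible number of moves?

Any route passes through c2 somewhere between d1 and a2. Summing Manhattan distances along the two legs (d1 → c2 → a2) gives a lower bound of 2 + 2 = 4 moves.
A route of 4 moves achieves this: d1 → d2 → c2 → b2 → a2.
Since 4 matches the lower bound, it is optimal.

4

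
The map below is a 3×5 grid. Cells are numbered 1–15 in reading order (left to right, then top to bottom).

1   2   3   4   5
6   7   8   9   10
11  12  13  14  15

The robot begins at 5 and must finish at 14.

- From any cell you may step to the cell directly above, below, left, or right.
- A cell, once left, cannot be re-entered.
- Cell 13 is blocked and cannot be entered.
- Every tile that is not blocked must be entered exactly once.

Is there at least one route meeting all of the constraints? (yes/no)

One route that works: 5 → 4 → 3 → 2 → 1 → 6 → 11 → 12 → 7 → 8 → 9 → 10 → 15 → 14.

yes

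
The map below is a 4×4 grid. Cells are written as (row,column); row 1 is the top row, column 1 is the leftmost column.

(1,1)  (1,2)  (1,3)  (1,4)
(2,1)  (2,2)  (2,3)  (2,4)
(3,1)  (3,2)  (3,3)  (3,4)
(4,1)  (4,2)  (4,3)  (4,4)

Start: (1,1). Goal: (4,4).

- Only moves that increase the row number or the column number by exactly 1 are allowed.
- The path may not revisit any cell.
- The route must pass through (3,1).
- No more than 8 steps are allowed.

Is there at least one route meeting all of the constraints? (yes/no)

One route that works: (1,1) → (2,1) → (3,1) → (4,1) → (4,2) → (4,3) → (4,4).

yes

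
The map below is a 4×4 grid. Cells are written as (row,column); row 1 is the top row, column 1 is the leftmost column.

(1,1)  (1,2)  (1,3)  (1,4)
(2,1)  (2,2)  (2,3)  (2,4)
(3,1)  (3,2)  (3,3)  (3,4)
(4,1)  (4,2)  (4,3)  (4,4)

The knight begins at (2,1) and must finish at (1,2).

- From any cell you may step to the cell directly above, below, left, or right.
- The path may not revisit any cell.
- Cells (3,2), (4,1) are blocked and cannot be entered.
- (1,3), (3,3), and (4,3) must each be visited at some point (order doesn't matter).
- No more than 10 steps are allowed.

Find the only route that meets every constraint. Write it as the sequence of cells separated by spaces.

(2,1) (2,2) (2,3) (3,3) (4,3) (4,4) (3,4) (2,4) (1,4) (1,3) (1,2)

Any route must reach (1,3), (3,3), and (4,3) and still end at (1,2) within 10 moves, so the order of the required stops is forced.
Route from (2,1): right 2 to (2,3), down 2 to (4,3), right 1 to (4,4), up 3 to (1,4), left 2 to (1,2) — 10 moves in all.
Check: all required cells visited; 10 ≤ 10 moves.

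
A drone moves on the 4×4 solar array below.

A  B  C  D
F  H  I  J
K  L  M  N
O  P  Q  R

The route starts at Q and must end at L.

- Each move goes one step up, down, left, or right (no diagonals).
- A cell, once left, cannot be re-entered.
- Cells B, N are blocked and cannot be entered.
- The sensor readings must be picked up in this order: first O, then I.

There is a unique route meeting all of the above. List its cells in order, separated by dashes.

The waypoints must appear in the order O, I, with no cell reused.
Route from Q: left 2 to O, up 2 to F, right 2 to I, down 1 to M, left 1 to L — 8 moves in all.
Check: order respected (O at step 2, I at step 6).

Q - P - O - K - F - H - I - M - L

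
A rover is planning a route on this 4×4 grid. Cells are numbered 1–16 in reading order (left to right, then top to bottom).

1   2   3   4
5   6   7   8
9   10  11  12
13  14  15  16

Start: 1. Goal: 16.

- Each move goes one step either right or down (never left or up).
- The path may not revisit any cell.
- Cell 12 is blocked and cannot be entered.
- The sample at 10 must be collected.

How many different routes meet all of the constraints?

A right/down-only route from 1 to 16 makes exactly 3 down-moves and 3 right-moves in some order.
With no other constraints that would be C(6,3) = 20 routes.
Split at 10 and multiply the segment counts (each segment already excludes blocked cells): 1→10: 3; 10→16: 2; product = 6.
That gives 6 routes.

6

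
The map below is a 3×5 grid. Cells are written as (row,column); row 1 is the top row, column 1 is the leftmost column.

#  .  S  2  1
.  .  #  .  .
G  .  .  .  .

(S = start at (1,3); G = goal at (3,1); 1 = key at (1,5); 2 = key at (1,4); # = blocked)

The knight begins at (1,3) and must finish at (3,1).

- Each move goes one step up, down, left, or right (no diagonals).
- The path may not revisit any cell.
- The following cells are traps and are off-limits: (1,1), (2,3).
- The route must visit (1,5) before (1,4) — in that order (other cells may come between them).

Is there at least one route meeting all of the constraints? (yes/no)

no

Ignoring the required order, 4 revisit-free routes from (1,3) to (3,1) pass through all of (1,5) and (1,4); the waypoint orders that occur are (1,4) → (1,5) (4) — never (1,5) → (1,4).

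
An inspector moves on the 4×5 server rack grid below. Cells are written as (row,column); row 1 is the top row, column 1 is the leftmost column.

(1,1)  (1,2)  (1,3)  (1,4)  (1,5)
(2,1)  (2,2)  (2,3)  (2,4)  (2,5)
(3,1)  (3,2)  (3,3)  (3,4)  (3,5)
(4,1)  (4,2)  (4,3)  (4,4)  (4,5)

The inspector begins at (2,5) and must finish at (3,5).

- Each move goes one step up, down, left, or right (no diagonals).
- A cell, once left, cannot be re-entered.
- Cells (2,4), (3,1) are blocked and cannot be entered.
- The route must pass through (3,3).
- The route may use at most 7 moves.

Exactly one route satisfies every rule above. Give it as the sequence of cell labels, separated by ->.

The 7-move cap with required stops at (3,3) leaves no slack for detours.
Route from (2,5): up to (1,5), 2× left (reaching (1,3)), 2× down (reaching (3,3)), 2× right (reaching (3,5)) — 7 moves in all.
Check: all required cells visited; 7 ≤ 7 moves.

(2,5) -> (1,5) -> (1,4) -> (1,3) -> (2,3) -> (3,3) -> (3,4) -> (3,5)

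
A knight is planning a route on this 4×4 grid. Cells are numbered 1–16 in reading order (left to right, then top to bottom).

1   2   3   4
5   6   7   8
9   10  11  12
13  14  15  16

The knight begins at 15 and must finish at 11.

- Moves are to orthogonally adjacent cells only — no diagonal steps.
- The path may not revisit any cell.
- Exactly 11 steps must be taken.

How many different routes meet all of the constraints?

35

Need simple routes of exactly 11 moves from 15 to 11 (Manhattan distance 1, so 5 moves are spent on a detour and 5 undoing it).
Branch systematically from the start, pruning whenever the remaining move budget drops below the Manhattan distance to 11 or differs from it in parity. Grouping the completions by first move — via 14: 25; via 16: 10 (no valid completion starts via 11) — and summing: 25 + 10 = 35.
That gives 35 routes.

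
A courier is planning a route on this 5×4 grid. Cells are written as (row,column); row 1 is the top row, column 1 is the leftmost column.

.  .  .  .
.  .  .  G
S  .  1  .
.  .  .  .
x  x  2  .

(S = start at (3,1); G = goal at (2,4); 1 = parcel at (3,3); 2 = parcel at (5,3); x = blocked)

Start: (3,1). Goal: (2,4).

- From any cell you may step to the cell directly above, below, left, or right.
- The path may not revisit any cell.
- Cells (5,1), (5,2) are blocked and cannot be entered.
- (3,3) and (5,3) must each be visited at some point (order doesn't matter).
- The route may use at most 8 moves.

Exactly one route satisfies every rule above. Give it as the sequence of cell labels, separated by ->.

The budget equals the shortest possible length, so every move has to be on a shortest route through the required cells.
Route from (3,1): right 2 to (3,3), down 2 to (5,3), right 1 to (5,4), up 3 to (2,4) — 8 moves in all.
Check: all required cells visited; 8 ≤ 8 moves.

(3,1) -> (3,2) -> (3,3) -> (4,3) -> (5,3) -> (5,4) -> (4,4) -> (3,4) -> (2,4)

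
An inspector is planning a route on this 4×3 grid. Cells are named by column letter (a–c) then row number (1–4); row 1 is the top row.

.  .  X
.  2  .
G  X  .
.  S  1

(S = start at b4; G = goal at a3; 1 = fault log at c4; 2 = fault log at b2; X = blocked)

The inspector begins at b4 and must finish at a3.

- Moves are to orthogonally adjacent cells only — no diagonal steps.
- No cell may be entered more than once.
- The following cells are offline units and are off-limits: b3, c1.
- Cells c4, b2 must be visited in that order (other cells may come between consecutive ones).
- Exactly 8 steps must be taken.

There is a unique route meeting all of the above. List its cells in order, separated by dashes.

The waypoints must appear in the order c4, b2, with no cell reused.
Route from b4: right 1 to c4, up 2 to c2, left 1 to b2, up 1 to b1, left 1 to a1, down 2 to a3 — 8 moves in all.
Check: order respected (1 at step 1, 2 at step 4); 8 moves as required.

b4 - c4 - c3 - c2 - b2 - b1 - a1 - a2 - a3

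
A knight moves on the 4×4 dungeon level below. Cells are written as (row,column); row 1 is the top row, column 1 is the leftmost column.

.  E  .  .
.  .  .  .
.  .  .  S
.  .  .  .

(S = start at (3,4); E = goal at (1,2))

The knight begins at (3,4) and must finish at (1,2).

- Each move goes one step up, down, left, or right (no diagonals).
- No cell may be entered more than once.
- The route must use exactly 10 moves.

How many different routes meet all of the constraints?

Need simple routes of exactly 10 moves from (3,4) to (1,2) (Manhattan distance 4, so 3 moves are spent on a detour and 3 undoing it).
Branch systematically from the start, pruning whenever the remaining move budget drops below the Manhattan distance to (1,2) or differs from it in parity. Grouping the completions by first move — via (2,4): 14; via (4,4): 14; via (3,3): 8 — and summing: 14 + 14 + 8 = 36.
That gives 36 routes.

36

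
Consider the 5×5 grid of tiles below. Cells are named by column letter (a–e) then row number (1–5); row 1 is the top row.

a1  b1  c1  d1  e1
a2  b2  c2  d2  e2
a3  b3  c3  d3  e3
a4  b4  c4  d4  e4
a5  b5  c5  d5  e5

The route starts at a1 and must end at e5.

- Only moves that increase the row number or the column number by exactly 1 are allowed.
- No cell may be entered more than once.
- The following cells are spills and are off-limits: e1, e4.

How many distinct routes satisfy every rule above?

35

A right/down-only route from a1 to e5 makes exactly 4 down-moves and 4 right-moves in some order.
With no other constraints that would be C(8,4) = 70 routes.
Subtract routes through each blocked cell (inclusion–exclusion for overlaps): − through e1: 1 − through e4: 35 + through e1&e4: 1 → 35.
That gives 35 routes.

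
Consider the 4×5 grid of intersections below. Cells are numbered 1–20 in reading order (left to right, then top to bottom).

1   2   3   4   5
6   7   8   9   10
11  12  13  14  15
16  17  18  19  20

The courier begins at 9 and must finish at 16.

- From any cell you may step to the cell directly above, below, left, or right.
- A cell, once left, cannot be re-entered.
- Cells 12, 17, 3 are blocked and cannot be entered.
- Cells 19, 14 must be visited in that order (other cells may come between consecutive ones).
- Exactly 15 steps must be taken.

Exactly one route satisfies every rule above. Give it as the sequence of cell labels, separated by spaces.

9 4 5 10 15 20 19 14 13 8 7 2 1 6 11 16

The waypoints must appear in the order 19, 14, with no cell reused.
Route from 9: up to 4, right to 5, 3× down (reaching 20), left to 19, up to 14, left to 13, up to 8, left to 7, up to 2, left to 1, 3× down (reaching 16) — 15 moves in all.
Check: order respected (19 at step 6, 14 at step 7); 15 moves as required.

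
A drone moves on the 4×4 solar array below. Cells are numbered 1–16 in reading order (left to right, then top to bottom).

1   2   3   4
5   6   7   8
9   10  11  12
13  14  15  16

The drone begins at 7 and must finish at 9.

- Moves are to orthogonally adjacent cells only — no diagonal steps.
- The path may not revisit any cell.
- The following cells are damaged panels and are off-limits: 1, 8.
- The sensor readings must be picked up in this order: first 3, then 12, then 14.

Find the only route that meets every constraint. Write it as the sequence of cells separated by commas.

7, 3, 2, 6, 10, 11, 12, 16, 15, 14, 13, 9

The waypoints must appear in the order 3, 12, 14, with no cell reused.
Route from 7: up 1 to 3, left 1 to 2, down 2 to 10, right 2 to 12, down 1 to 16, left 3 to 13, up 1 to 9 — 11 moves in all.
Check: order respected (3 at step 1, 12 at step 6, 14 at step 9).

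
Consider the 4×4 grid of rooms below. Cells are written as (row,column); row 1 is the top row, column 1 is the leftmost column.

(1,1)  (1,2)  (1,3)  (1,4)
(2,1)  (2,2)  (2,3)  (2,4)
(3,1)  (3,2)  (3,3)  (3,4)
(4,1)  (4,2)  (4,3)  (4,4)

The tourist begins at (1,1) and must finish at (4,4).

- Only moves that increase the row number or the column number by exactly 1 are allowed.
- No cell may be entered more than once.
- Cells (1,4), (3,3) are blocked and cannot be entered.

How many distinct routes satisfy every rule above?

7

A right/down-only route from (1,1) to (4,4) makes exactly 3 down-moves and 3 right-moves in some order.
With no other constraints that would be C(6,3) = 20 routes.
Subtract routes through each blocked cell (inclusion–exclusion for overlaps): − through (1,4): 1 − through (3,3): 12 → 7.
That gives 7 routes.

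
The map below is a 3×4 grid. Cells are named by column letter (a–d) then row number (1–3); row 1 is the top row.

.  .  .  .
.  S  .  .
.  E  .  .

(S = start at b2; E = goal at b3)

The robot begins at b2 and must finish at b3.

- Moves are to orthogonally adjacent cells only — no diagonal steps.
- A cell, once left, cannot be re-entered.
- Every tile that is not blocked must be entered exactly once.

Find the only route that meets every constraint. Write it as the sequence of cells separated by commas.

b2, c2, c3, d3, d2, d1, c1, b1, a1, a2, a3, b3

Need to visit all 12 open cells exactly once, starting at b2 and ending at b3.
Cell a3 has only two open neighbours (a2 and b3), so the path must pass straight through it: one of those is the cell it's entered from and the other is where it exits.
Route from b2: right to c2, down to c3, right to d3, 2× up (reaching d1), 3× left (reaching a1), 2× down (reaching a3), right to b3 — 11 moves in all.
Check: all 12 open cells covered.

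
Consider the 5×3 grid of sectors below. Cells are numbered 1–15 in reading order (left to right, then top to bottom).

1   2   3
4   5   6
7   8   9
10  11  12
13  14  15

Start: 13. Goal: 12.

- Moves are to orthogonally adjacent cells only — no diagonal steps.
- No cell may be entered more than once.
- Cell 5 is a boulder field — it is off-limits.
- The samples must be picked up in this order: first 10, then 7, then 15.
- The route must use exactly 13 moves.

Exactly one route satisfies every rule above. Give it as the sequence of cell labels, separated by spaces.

13 10 7 4 1 2 3 6 9 8 11 14 15 12

The waypoints must appear in the order 10, 7, 15, with no cell reused.
Route from 13: 4× up (reaching 1), 2× right (reaching 3), 2× down (reaching 9), left to 8, 2× down (reaching 14), right to 15, up to 12 — 13 moves in all.
Check: order respected (10 at step 1, 7 at step 2, 15 at step 12); 13 moves as required.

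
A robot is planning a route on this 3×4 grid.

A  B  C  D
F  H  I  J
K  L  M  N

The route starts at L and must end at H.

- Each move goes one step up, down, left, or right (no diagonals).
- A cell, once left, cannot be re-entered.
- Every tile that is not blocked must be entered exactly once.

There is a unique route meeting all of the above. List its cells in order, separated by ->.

Need to visit all 12 open cells exactly once, starting at L and ending at H.
Route from L: left to K, 2× up (reaching A), 3× right (reaching D), 2× down (reaching N), left to M, up to I, left to H — 11 moves in all.
Check: all 12 open cells covered.

L -> K -> F -> A -> B -> C -> D -> J -> N -> M -> I -> H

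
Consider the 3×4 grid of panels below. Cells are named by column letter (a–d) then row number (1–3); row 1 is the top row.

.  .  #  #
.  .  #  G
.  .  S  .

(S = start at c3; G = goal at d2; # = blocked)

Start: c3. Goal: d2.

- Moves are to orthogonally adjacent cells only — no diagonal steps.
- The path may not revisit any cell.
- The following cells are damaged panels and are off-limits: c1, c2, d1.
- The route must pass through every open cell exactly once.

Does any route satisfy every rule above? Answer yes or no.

Exhausting the options from c3, every branch either dead-ends against blocked cells, would have to re-enter a cell already used, or reaches the goal with a constraint still unmet.

no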